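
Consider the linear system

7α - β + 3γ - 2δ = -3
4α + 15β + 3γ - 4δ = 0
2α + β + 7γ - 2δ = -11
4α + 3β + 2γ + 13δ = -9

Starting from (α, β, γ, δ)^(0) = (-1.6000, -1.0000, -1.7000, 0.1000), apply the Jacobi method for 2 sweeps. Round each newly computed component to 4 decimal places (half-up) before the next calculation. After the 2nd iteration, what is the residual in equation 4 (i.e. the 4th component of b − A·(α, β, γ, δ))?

3.2055

Iteration 1:
  α = (-3 - (-1)·-1.0000 - (3)·-1.7000 - (-2)·0.1000) / (7) = 0.1857
  β = (0 - (4)·-1.6000 - (3)·-1.7000 - (-4)·0.1000) / (15) = 0.7933
  γ = (-11 - (2)·-1.6000 - (1)·-1.0000 - (-2)·0.1000) / (7) = -0.9429
  δ = (-9 - (4)·-1.6000 - (3)·-1.0000 - (2)·-1.7000) / (13) = 0.2923
Iteration 2:
  α = (-3 - (-1)·0.7933 - (3)·-0.9429 - (-2)·0.2923) / (7) = 0.1724
  β = (0 - (4)·0.1857 - (3)·-0.9429 - (-4)·0.2923) / (15) = 0.2170
  γ = (-11 - (2)·0.1857 - (1)·0.7933 - (-2)·0.2923) / (7) = -1.6543
  δ = (-9 - (4)·0.1857 - (3)·0.7933 - (2)·-0.9429) / (13) = -0.7875
Residual b − A·x = (-0.6019, -2.1317, -1.5567, 3.2055)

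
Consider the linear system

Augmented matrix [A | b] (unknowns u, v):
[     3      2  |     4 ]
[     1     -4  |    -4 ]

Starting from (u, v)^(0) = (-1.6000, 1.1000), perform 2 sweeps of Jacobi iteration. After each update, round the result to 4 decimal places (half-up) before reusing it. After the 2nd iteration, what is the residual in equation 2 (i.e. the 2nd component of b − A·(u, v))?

Iteration 1:
  u = (4 - (2)·1.1000) / (3) = 0.6000
  v = (-4 - (1)·-1.6000) / (-4) = 0.6000
Iteration 2:
  u = (4 - (2)·0.6000) / (3) = 0.9333
  v = (-4 - (1)·0.6000) / (-4) = 1.1500
Residual b − A·x = (-1.0999, -0.3333)

-0.3333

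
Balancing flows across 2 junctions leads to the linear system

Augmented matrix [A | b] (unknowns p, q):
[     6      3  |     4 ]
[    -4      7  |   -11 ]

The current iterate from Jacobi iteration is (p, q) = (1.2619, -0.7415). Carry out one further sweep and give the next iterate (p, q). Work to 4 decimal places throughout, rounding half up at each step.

(1.0374, -0.8503)

One sweep:
  p = (4 - (3)·-0.7415) / (6) = 1.0374
  q = (-11 - (-4)·1.2619) / (7) = -0.8503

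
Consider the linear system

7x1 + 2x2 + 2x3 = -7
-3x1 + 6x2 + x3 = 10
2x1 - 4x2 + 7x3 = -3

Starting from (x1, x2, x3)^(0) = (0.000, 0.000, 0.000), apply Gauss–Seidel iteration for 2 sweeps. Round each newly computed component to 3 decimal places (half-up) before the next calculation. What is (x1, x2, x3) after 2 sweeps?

(-1.483, 0.838, 0.474)

Iteration 1:
  x1 = (-7 - (2)·0.000 - (2)·0.000) / (7) = -1.000
  x2 = (10 - (-3)·-1.000 - (1)·0.000) / (6) = 1.167
  x3 = (-3 - (2)·-1.000 - (-4)·1.167) / (7) = 0.524
Iteration 2:
  x1 = (-7 - (2)·1.167 - (2)·0.524) / (7) = -1.483
  x2 = (10 - (-3)·-1.483 - (1)·0.524) / (6) = 0.838
  x3 = (-3 - (2)·-1.483 - (-4)·0.838) / (7) = 0.474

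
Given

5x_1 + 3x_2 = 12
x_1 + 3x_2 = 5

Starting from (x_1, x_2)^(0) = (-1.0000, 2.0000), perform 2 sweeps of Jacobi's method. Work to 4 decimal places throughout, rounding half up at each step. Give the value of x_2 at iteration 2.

Iteration 1:
  x_1 = (12 - (3)·2.0000) / (5) = 1.2000
  x_2 = (5 - (1)·-1.0000) / (3) = 2.0000
Iteration 2:
  x_1 = (12 - (3)·2.0000) / (5) = 1.2000
  x_2 = (5 - (1)·1.2000) / (3) = 1.2667

1.2667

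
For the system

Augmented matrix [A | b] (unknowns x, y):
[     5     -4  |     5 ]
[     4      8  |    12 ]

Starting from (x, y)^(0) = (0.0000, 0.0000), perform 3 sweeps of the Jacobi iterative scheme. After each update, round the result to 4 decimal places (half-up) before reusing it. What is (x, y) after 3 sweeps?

(1.8000, 0.4000)

Iteration 1:
  x = (5 - (-4)·0.0000) / (5) = 1.0000
  y = (12 - (4)·0.0000) / (8) = 1.5000
Iteration 2:
  x = (5 - (-4)·1.5000) / (5) = 2.2000
  y = (12 - (4)·1.0000) / (8) = 1.0000
Iteration 3:
  x = (5 - (-4)·1.0000) / (5) = 1.8000
  y = (12 - (4)·2.2000) / (8) = 0.4000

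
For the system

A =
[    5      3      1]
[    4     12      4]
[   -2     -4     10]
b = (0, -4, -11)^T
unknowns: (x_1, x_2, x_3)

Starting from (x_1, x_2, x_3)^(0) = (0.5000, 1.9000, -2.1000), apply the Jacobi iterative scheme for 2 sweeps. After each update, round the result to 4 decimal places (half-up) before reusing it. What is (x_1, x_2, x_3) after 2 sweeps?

(-0.0720, -0.0133, -1.1640)

Iteration 1:
  x_1 = (0 - (3)·1.9000 - (1)·-2.1000) / (5) = -0.7200
  x_2 = (-4 - (4)·0.5000 - (4)·-2.1000) / (12) = 0.2000
  x_3 = (-11 - (-2)·0.5000 - (-4)·1.9000) / (10) = -0.2400
Iteration 2:
  x_1 = (0 - (3)·0.2000 - (1)·-0.2400) / (5) = -0.0720
  x_2 = (-4 - (4)·-0.7200 - (4)·-0.2400) / (12) = -0.0133
  x_3 = (-11 - (-2)·-0.7200 - (-4)·0.2000) / (10) = -1.1640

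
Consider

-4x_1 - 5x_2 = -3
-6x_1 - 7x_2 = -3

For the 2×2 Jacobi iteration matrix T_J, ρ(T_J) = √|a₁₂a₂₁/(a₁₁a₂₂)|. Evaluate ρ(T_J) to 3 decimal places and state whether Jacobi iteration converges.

1.035

a₁₂a₂₁/(a₁₁a₂₂) = (-5)·(-6) / ((-4)·(-7)) = 1.071429
ρ = √|1.071429| = √1.071429 = 1.035
ρ > 1, so Jacobi diverges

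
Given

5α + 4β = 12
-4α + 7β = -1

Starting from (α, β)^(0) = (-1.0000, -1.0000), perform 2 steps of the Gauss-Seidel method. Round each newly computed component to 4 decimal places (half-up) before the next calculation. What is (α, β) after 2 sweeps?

Iteration 1:
  α = (12 - (4)·-1.0000) / (5) = 3.2000
  β = (-1 - (-4)·3.2000) / (7) = 1.6857
Iteration 2:
  α = (12 - (4)·1.6857) / (5) = 1.0514
  β = (-1 - (-4)·1.0514) / (7) = 0.4579

(1.0514, 0.4579)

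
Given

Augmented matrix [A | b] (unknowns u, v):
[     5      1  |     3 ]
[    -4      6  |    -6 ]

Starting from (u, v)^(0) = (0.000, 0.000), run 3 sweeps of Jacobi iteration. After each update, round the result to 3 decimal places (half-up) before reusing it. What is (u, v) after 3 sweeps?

(0.720, -0.467)

Iteration 1:
  u = (3 - (1)·0.000) / (5) = 0.600
  v = (-6 - (-4)·0.000) / (6) = -1.000
Iteration 2:
  u = (3 - (1)·-1.000) / (5) = 0.800
  v = (-6 - (-4)·0.600) / (6) = -0.600
Iteration 3:
  u = (3 - (1)·-0.600) / (5) = 0.720
  v = (-6 - (-4)·0.800) / (6) = -0.467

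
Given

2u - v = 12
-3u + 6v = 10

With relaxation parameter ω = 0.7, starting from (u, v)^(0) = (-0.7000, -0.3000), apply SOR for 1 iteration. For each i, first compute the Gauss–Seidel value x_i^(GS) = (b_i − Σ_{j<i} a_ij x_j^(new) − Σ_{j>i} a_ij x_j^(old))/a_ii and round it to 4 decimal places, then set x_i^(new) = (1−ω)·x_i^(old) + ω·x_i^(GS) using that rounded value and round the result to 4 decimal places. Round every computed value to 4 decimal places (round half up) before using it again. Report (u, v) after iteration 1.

Iteration 1:
  u: GS value = (12 - (-1)·-0.3000) / (2) = 5.8500;  u ← (1−ω)·-0.7000 + ω·5.8500 = 3.8850
  v: GS value = (10 - (-3)·3.8850) / (6) = 3.6092;  v ← (1−ω)·-0.3000 + ω·3.6092 = 2.4364

(3.8850, 2.4364)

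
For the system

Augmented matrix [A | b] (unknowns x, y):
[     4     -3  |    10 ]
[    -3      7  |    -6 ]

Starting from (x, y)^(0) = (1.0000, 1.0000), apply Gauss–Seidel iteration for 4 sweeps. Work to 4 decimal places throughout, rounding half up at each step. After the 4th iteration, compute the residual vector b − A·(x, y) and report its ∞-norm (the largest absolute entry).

0.0463

Iteration 1:
  x = (10 - (-3)·1.0000) / (4) = 3.2500
  y = (-6 - (-3)·3.2500) / (7) = 0.5357
Iteration 2:
  x = (10 - (-3)·0.5357) / (4) = 2.9018
  y = (-6 - (-3)·2.9018) / (7) = 0.3865
Iteration 3:
  x = (10 - (-3)·0.3865) / (4) = 2.7899
  y = (-6 - (-3)·2.7899) / (7) = 0.3385
Iteration 4:
  x = (10 - (-3)·0.3385) / (4) = 2.7539
  y = (-6 - (-3)·2.7539) / (7) = 0.3231
Residual b − A·x = (-0.0463, 0.0000); ∞-norm = 0.0463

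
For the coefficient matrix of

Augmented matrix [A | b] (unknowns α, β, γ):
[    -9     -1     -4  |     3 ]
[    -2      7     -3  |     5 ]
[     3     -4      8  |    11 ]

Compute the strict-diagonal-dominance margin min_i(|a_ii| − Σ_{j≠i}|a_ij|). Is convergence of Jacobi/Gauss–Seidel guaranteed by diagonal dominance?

1

row 1: |-9| − (1+4) = 4
row 2: |7| − (2+3) = 2
row 3: |8| − (3+4) = 1
minimum over rows = 1 → strictly diagonally dominant (convergence guaranteed)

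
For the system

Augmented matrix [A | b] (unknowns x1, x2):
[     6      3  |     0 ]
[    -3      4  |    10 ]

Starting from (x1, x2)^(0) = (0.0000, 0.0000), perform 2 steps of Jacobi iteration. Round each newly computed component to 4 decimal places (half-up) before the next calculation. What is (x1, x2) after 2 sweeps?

Iteration 1:
  x1 = (0 - (3)·0.0000) / (6) = 0.0000
  x2 = (10 - (-3)·0.0000) / (4) = 2.5000
Iteration 2:
  x1 = (0 - (3)·2.5000) / (6) = -1.2500
  x2 = (10 - (-3)·0.0000) / (4) = 2.5000

(-1.2500, 2.5000)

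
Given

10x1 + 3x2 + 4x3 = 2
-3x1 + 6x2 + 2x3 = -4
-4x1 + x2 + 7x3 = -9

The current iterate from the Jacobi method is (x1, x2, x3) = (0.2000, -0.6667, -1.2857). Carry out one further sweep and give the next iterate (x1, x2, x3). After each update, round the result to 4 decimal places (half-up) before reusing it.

One sweep:
  x1 = (2 - (3)·-0.6667 - (4)·-1.2857) / (10) = 0.9143
  x2 = (-4 - (-3)·0.2000 - (2)·-1.2857) / (6) = -0.1381
  x3 = (-9 - (-4)·0.2000 - (1)·-0.6667) / (7) = -1.0762

(0.9143, -0.1381, -1.0762)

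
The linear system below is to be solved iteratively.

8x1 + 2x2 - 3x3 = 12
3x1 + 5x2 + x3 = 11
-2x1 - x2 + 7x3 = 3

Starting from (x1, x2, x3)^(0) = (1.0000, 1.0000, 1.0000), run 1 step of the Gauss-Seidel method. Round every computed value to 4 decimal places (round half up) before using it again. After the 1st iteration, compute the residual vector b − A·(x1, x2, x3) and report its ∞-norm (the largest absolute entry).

0.0679

Iteration 1:
  x1 = (12 - (2)·1.0000 - (-3)·1.0000) / (8) = 1.6250
  x2 = (11 - (3)·1.6250 - (1)·1.0000) / (5) = 1.0250
  x3 = (3 - (-2)·1.6250 - (-1)·1.0250) / (7) = 1.0393
Residual b − A·x = (0.0679, -0.0393, -0.0001); ∞-norm = 0.0679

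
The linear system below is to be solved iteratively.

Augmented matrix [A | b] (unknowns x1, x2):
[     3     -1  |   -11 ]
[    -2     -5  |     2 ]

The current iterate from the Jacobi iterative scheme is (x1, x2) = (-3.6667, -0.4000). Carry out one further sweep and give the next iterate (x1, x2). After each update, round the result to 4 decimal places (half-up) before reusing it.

(-3.8000, 1.0667)

One sweep:
  x1 = (-11 - (-1)·-0.4000) / (3) = -3.8000
  x2 = (2 - (-2)·-3.6667) / (-5) = 1.0667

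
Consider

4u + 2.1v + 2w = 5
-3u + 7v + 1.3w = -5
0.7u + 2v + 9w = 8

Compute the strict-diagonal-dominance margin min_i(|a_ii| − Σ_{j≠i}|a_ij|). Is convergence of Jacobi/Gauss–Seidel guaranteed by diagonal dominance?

row 1: |4| − (2.1+2) = -0.1
row 2: |7| − (3+1.3) = 2.7
row 3: |9| − (0.7+2) = 6.3
minimum over rows = -0.1 → not strictly diagonally dominant

-0.1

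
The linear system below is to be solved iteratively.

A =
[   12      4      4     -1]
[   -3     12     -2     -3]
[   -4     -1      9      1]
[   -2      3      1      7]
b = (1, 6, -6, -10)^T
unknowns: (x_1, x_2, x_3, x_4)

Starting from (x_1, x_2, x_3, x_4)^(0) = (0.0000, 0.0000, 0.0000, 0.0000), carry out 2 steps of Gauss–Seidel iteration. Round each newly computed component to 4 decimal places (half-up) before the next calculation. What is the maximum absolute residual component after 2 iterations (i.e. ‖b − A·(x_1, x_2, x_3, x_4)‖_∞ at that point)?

Iteration 1:
  x_1 = (1 - (4)·0.0000 - (4)·0.0000 - (-1)·0.0000) / (12) = 0.0833
  x_2 = (6 - (-3)·0.0833 - (-2)·0.0000 - (-3)·0.0000) / (12) = 0.5208
  x_3 = (-6 - (-4)·0.0833 - (-1)·0.5208 - (1)·0.0000) / (9) = -0.5718
  x_4 = (-10 - (-2)·0.0833 - (3)·0.5208 - (1)·-0.5718) / (7) = -1.5463
Iteration 2:
  x_1 = (1 - (4)·0.5208 - (4)·-0.5718 - (-1)·-1.5463) / (12) = -0.0285
  x_2 = (6 - (-3)·-0.0285 - (-2)·-0.5718 - (-3)·-1.5463) / (12) = 0.0110
  x_3 = (-6 - (-4)·-0.0285 - (-1)·0.0110 - (1)·-1.5463) / (9) = -0.5063
  x_4 = (-10 - (-2)·-0.0285 - (3)·0.0110 - (1)·-0.5063) / (7) = -1.3691
Residual b − A·x = (1.9541, 0.6626, -0.1772, 0.0000); ∞-norm = 1.9541

1.9541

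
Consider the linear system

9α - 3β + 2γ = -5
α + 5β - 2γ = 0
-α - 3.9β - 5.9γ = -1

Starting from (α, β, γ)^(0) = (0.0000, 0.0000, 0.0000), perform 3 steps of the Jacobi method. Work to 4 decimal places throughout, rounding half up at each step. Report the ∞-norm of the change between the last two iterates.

0.1119

Iteration 1:
  α = (-5 - (-3)·0.0000 - (2)·0.0000) / (9) = -0.5556
  β = (0 - (1)·0.0000 - (-2)·0.0000) / (5) = 0.0000
  γ = (-1 - (-1)·0.0000 - (-3.9)·0.0000) / (-5.9) = 0.1695
Iteration 2:
  α = (-5 - (-3)·0.0000 - (2)·0.1695) / (9) = -0.5932
  β = (0 - (1)·-0.5556 - (-2)·0.1695) / (5) = 0.1789
  γ = (-1 - (-1)·-0.5556 - (-3.9)·0.0000) / (-5.9) = 0.2637
Iteration 3:
  α = (-5 - (-3)·0.1789 - (2)·0.2637) / (9) = -0.5545
  β = (0 - (1)·-0.5932 - (-2)·0.2637) / (5) = 0.2241
  γ = (-1 - (-1)·-0.5932 - (-3.9)·0.1789) / (-5.9) = 0.1518
Change: (0.0387, 0.0452, -0.1119) → max |·| = 0.1119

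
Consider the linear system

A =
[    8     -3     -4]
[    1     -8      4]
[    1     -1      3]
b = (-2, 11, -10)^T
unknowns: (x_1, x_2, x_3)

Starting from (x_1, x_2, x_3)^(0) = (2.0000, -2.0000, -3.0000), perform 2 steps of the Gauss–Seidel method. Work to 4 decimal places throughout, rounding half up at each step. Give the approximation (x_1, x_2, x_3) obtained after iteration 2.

(-3.2266, -3.5596, -3.4443)

Iteration 1:
  x_1 = (-2 - (-3)·-2.0000 - (-4)·-3.0000) / (8) = -2.5000
  x_2 = (11 - (1)·-2.5000 - (4)·-3.0000) / (-8) = -3.1875
  x_3 = (-10 - (1)·-2.5000 - (-1)·-3.1875) / (3) = -3.5625
Iteration 2:
  x_1 = (-2 - (-3)·-3.1875 - (-4)·-3.5625) / (8) = -3.2266
  x_2 = (11 - (1)·-3.2266 - (4)·-3.5625) / (-8) = -3.5596
  x_3 = (-10 - (1)·-3.2266 - (-1)·-3.5596) / (3) = -3.4443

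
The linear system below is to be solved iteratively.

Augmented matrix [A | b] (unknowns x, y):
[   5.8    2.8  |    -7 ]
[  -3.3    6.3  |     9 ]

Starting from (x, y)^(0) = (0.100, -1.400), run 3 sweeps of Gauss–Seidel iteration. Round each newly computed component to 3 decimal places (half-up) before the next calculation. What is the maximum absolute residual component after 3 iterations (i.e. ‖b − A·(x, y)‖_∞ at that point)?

0.457

Iteration 1:
  x = (-7 - (2.8)·-1.400) / (5.8) = -0.531
  y = (9 - (-3.3)·-0.531) / (6.3) = 1.150
Iteration 2:
  x = (-7 - (2.8)·1.150) / (5.8) = -1.762
  y = (9 - (-3.3)·-1.762) / (6.3) = 0.506
Iteration 3:
  x = (-7 - (2.8)·0.506) / (5.8) = -1.451
  y = (9 - (-3.3)·-1.451) / (6.3) = 0.669
Residual b − A·x = (-0.457, -0.003); ∞-norm = 0.457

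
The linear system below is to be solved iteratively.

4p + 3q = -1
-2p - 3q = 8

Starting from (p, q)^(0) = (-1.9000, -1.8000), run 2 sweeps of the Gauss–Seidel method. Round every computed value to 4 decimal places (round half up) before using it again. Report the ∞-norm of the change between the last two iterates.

Iteration 1:
  p = (-1 - (3)·-1.8000) / (4) = 1.1000
  q = (8 - (-2)·1.1000) / (-3) = -3.4000
Iteration 2:
  p = (-1 - (3)·-3.4000) / (4) = 2.3000
  q = (8 - (-2)·2.3000) / (-3) = -4.2000
Change: (1.2000, -0.8000) → max |·| = 1.2000

1.2000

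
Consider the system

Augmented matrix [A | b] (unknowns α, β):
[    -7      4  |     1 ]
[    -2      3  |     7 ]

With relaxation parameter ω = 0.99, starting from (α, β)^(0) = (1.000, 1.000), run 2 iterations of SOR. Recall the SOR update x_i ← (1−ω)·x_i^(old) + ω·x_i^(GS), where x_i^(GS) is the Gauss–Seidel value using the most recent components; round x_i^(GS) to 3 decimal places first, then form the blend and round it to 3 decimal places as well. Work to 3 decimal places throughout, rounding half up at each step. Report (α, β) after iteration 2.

(1.338, 3.219)

Iteration 1:
  α: GS value = (1 - (4)·1.000) / (-7) = 0.429;  α ← (1−ω)·1.000 + ω·0.429 = 0.435
  β: GS value = (7 - (-2)·0.435) / (3) = 2.623;  β ← (1−ω)·1.000 + ω·2.623 = 2.607
Iteration 2:
  α: GS value = (1 - (4)·2.607) / (-7) = 1.347;  α ← (1−ω)·0.435 + ω·1.347 = 1.338
  β: GS value = (7 - (-2)·1.338) / (3) = 3.225;  β ← (1−ω)·2.607 + ω·3.225 = 3.219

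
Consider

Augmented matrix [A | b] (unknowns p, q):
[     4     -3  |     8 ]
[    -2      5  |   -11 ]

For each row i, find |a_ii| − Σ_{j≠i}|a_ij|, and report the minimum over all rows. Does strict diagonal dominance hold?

1

row 1: |4| − (3) = 1
row 2: |5| − (2) = 3
minimum over rows = 1 → strictly diagonally dominant (convergence guaranteed)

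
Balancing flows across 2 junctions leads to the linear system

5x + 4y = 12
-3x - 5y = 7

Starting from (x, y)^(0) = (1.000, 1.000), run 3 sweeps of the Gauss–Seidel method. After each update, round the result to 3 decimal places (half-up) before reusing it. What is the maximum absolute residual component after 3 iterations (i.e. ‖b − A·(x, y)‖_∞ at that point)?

Iteration 1:
  x = (12 - (4)·1.000) / (5) = 1.600
  y = (7 - (-3)·1.600) / (-5) = -2.360
Iteration 2:
  x = (12 - (4)·-2.360) / (5) = 4.288
  y = (7 - (-3)·4.288) / (-5) = -3.973
Iteration 3:
  x = (12 - (4)·-3.973) / (5) = 5.578
  y = (7 - (-3)·5.578) / (-5) = -4.747
Residual b − A·x = (3.098, -0.001); ∞-norm = 3.098

3.098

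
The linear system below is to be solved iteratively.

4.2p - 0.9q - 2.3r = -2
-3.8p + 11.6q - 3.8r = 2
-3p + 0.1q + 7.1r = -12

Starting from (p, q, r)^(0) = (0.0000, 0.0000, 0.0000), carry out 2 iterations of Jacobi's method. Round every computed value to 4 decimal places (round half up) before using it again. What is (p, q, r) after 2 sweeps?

(-1.3648, -0.5372, -1.8938)

Iteration 1:
  p = (-2 - (-0.9)·0.0000 - (-2.3)·0.0000) / (4.2) = -0.4762
  q = (2 - (-3.8)·0.0000 - (-3.8)·0.0000) / (11.6) = 0.1724
  r = (-12 - (-3)·0.0000 - (0.1)·0.0000) / (7.1) = -1.6901
Iteration 2:
  p = (-2 - (-0.9)·0.1724 - (-2.3)·-1.6901) / (4.2) = -1.3648
  q = (2 - (-3.8)·-0.4762 - (-3.8)·-1.6901) / (11.6) = -0.5372
  r = (-12 - (-3)·-0.4762 - (0.1)·0.1724) / (7.1) = -1.8938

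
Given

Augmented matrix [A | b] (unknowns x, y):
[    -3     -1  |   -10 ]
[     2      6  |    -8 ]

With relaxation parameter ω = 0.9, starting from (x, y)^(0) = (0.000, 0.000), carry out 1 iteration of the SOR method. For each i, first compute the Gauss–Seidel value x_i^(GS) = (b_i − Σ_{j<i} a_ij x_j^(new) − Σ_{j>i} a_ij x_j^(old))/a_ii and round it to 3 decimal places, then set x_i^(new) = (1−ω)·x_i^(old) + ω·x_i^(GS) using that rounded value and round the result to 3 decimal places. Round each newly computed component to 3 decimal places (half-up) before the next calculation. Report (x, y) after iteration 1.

Iteration 1:
  x: GS value = (-10 - (-1)·0.000) / (-3) = 3.333;  x ← (1−ω)·0.000 + ω·3.333 = 3.000
  y: GS value = (-8 - (2)·3.000) / (6) = -2.333;  y ← (1−ω)·0.000 + ω·-2.333 = -2.100

(3.000, -2.100)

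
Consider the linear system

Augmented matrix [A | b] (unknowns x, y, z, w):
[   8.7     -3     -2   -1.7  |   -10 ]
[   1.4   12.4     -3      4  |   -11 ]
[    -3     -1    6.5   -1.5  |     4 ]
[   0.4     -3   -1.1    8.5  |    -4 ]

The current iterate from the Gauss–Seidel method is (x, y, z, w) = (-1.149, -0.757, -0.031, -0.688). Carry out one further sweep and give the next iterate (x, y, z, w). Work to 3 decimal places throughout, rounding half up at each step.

(-1.552, -0.497, -0.336, -0.616)

One sweep:
  x = (-10 - (-3)·-0.757 - (-2)·-0.031 - (-1.7)·-0.688) / (8.7) = -1.552
  y = (-11 - (1.4)·-1.552 - (-3)·-0.031 - (4)·-0.688) / (12.4) = -0.497
  z = (4 - (-3)·-1.552 - (-1)·-0.497 - (-1.5)·-0.688) / (6.5) = -0.336
  w = (-4 - (0.4)·-1.552 - (-3)·-0.497 - (-1.1)·-0.336) / (8.5) = -0.616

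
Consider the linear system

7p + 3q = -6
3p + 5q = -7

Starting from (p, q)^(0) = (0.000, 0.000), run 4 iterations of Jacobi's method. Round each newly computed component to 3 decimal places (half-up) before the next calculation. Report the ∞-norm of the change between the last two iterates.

Iteration 1:
  p = (-6 - (3)·0.000) / (7) = -0.857
  q = (-7 - (3)·0.000) / (5) = -1.400
Iteration 2:
  p = (-6 - (3)·-1.400) / (7) = -0.257
  q = (-7 - (3)·-0.857) / (5) = -0.886
Iteration 3:
  p = (-6 - (3)·-0.886) / (7) = -0.477
  q = (-7 - (3)·-0.257) / (5) = -1.246
Iteration 4:
  p = (-6 - (3)·-1.246) / (7) = -0.323
  q = (-7 - (3)·-0.477) / (5) = -1.114
Change: (0.154, 0.132) → max |·| = 0.154

0.154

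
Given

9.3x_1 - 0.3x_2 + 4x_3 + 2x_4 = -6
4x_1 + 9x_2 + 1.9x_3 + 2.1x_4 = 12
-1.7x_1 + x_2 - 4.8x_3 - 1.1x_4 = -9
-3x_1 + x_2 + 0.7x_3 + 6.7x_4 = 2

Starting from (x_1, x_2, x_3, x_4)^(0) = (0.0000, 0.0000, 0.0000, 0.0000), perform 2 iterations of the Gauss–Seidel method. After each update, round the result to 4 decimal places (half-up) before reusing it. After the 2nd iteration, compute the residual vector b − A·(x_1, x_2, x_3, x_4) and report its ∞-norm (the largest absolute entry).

0.8218

Iteration 1:
  x_1 = (-6 - (-0.3)·0.0000 - (4)·0.0000 - (2)·0.0000) / (9.3) = -0.6452
  x_2 = (12 - (4)·-0.6452 - (1.9)·0.0000 - (2.1)·0.0000) / (9) = 1.6201
  x_3 = (-9 - (-1.7)·-0.6452 - (1)·1.6201 - (-1.1)·0.0000) / (-4.8) = 2.4410
  x_4 = (2 - (-3)·-0.6452 - (1)·1.6201 - (0.7)·2.4410) / (6.7) = -0.4872
Iteration 2:
  x_1 = (-6 - (-0.3)·1.6201 - (4)·2.4410 - (2)·-0.4872) / (9.3) = -1.5380
  x_2 = (12 - (4)·-1.5380 - (1.9)·2.4410 - (2.1)·-0.4872) / (9) = 1.6152
  x_3 = (-9 - (-1.7)·-1.5380 - (1)·1.6152 - (-1.1)·-0.4872) / (-4.8) = 2.8679
  x_4 = (2 - (-3)·-1.5380 - (1)·1.6152 - (0.7)·2.8679) / (6.7) = -0.9309
Residual b − A·x = (-0.8218, 0.1211, -0.4879, 0.0003); ∞-norm = 0.8218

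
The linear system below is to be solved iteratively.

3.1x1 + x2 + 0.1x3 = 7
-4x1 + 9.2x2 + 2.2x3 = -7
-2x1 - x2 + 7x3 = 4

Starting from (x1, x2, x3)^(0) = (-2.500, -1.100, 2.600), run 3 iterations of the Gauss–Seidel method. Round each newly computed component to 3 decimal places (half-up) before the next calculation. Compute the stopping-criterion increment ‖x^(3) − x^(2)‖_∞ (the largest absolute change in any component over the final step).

Iteration 1:
  x1 = (7 - (1)·-1.100 - (0.1)·2.600) / (3.1) = 2.529
  x2 = (-7 - (-4)·2.529 - (2.2)·2.600) / (9.2) = -0.283
  x3 = (4 - (-2)·2.529 - (-1)·-0.283) / (7) = 1.254
Iteration 2:
  x1 = (7 - (1)·-0.283 - (0.1)·1.254) / (3.1) = 2.309
  x2 = (-7 - (-4)·2.309 - (2.2)·1.254) / (9.2) = -0.057
  x3 = (4 - (-2)·2.309 - (-1)·-0.057) / (7) = 1.223
Iteration 3:
  x1 = (7 - (1)·-0.057 - (0.1)·1.223) / (3.1) = 2.237
  x2 = (-7 - (-4)·2.237 - (2.2)·1.223) / (9.2) = -0.081
  x3 = (4 - (-2)·2.237 - (-1)·-0.081) / (7) = 1.199
Change: (-0.072, -0.024, -0.024) → max |·| = 0.072

0.072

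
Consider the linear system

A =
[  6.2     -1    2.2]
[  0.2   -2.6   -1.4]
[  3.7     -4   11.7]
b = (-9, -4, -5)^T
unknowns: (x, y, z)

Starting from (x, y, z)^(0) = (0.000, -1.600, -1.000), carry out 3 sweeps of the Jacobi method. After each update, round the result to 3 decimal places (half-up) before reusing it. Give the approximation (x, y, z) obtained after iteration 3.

(-1.388, 1.096, 0.486)

Iteration 1:
  x = (-9 - (-1)·-1.600 - (2.2)·-1.000) / (6.2) = -1.355
  y = (-4 - (0.2)·0.000 - (-1.4)·-1.000) / (-2.6) = 2.077
  z = (-5 - (3.7)·0.000 - (-4)·-1.600) / (11.7) = -0.974
Iteration 2:
  x = (-9 - (-1)·2.077 - (2.2)·-0.974) / (6.2) = -0.771
  y = (-4 - (0.2)·-1.355 - (-1.4)·-0.974) / (-2.6) = 1.959
  z = (-5 - (3.7)·-1.355 - (-4)·2.077) / (11.7) = 0.711
Iteration 3:
  x = (-9 - (-1)·1.959 - (2.2)·0.711) / (6.2) = -1.388
  y = (-4 - (0.2)·-0.771 - (-1.4)·0.711) / (-2.6) = 1.096
  z = (-5 - (3.7)·-0.771 - (-4)·1.959) / (11.7) = 0.486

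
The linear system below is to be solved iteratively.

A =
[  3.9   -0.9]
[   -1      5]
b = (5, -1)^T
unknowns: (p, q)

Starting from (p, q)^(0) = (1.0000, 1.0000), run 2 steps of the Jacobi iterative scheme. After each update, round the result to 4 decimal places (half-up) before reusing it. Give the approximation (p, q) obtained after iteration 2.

(1.2821, 0.1026)

Iteration 1:
  p = (5 - (-0.9)·1.0000) / (3.9) = 1.5128
  q = (-1 - (-1)·1.0000) / (5) = 0.0000
Iteration 2:
  p = (5 - (-0.9)·0.0000) / (3.9) = 1.2821
  q = (-1 - (-1)·1.5128) / (5) = 0.1026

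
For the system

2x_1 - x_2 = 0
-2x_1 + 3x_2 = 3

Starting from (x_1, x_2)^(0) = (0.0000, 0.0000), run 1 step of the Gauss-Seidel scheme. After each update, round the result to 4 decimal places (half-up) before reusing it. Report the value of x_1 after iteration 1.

Iteration 1:
  x_1 = (0 - (-1)·0.0000) / (2) = 0.0000
  x_2 = (3 - (-2)·0.0000) / (3) = 1.0000

0.0000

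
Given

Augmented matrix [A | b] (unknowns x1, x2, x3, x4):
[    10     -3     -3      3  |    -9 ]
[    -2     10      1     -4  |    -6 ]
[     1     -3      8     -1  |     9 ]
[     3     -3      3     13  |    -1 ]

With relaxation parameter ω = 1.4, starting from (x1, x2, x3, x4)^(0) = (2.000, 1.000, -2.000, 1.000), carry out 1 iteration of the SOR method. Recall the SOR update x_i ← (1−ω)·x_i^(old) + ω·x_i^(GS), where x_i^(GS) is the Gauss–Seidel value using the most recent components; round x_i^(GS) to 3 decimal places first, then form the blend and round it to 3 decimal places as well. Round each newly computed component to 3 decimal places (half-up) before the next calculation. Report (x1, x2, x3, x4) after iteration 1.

(-2.900, -1.212, 2.421, -0.744)

Iteration 1:
  x1: GS value = (-9 - (-3)·1.000 - (-3)·-2.000 - (3)·1.000) / (10) = -1.500;  x1 ← (1−ω)·2.000 + ω·-1.500 = -2.900
  x2: GS value = (-6 - (-2)·-2.900 - (1)·-2.000 - (-4)·1.000) / (10) = -0.580;  x2 ← (1−ω)·1.000 + ω·-0.580 = -1.212
  x3: GS value = (9 - (1)·-2.900 - (-3)·-1.212 - (-1)·1.000) / (8) = 1.158;  x3 ← (1−ω)·-2.000 + ω·1.158 = 2.421
  x4: GS value = (-1 - (3)·-2.900 - (-3)·-1.212 - (3)·2.421) / (13) = -0.246;  x4 ← (1−ω)·1.000 + ω·-0.246 = -0.744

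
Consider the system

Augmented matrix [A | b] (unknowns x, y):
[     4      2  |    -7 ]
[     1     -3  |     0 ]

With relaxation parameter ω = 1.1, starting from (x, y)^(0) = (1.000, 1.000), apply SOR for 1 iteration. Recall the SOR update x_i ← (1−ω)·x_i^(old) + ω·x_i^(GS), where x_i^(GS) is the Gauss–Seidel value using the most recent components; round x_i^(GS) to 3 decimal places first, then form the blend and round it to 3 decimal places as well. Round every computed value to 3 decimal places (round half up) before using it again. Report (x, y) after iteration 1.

(-2.575, -1.044)

Iteration 1:
  x: GS value = (-7 - (2)·1.000) / (4) = -2.250;  x ← (1−ω)·1.000 + ω·-2.250 = -2.575
  y: GS value = (0 - (1)·-2.575) / (-3) = -0.858;  y ← (1−ω)·1.000 + ω·-0.858 = -1.044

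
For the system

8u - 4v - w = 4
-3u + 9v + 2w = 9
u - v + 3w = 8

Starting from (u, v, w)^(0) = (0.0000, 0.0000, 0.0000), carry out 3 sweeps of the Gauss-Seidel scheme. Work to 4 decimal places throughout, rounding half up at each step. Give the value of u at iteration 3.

Iteration 1:
  u = (4 - (-4)·0.0000 - (-1)·0.0000) / (8) = 0.5000
  v = (9 - (-3)·0.5000 - (2)·0.0000) / (9) = 1.1667
  w = (8 - (1)·0.5000 - (-1)·1.1667) / (3) = 2.8889
Iteration 2:
  u = (4 - (-4)·1.1667 - (-1)·2.8889) / (8) = 1.4445
  v = (9 - (-3)·1.4445 - (2)·2.8889) / (9) = 0.8395
  w = (8 - (1)·1.4445 - (-1)·0.8395) / (3) = 2.4650
Iteration 3:
  u = (4 - (-4)·0.8395 - (-1)·2.4650) / (8) = 1.2279
  v = (9 - (-3)·1.2279 - (2)·2.4650) / (9) = 0.8615
  w = (8 - (1)·1.2279 - (-1)·0.8615) / (3) = 2.5445

1.2279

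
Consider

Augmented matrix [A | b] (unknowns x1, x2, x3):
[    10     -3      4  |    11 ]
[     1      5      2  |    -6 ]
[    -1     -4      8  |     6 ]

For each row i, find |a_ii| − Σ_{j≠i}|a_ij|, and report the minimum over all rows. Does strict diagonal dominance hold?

2

row 1: |10| − (3+4) = 3
row 2: |5| − (1+2) = 2
row 3: |8| − (1+4) = 3
minimum over rows = 2 → strictly diagonally dominant (convergence guaranteed)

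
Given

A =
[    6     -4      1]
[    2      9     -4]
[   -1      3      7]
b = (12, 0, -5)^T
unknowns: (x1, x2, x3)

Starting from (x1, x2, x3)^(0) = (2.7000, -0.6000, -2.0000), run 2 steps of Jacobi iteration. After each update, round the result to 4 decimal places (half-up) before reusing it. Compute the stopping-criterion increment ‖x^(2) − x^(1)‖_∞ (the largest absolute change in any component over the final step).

1.0275

Iteration 1:
  x1 = (12 - (-4)·-0.6000 - (1)·-2.0000) / (6) = 1.9333
  x2 = (0 - (2)·2.7000 - (-4)·-2.0000) / (9) = -1.4889
  x3 = (-5 - (-1)·2.7000 - (3)·-0.6000) / (7) = -0.0714
Iteration 2:
  x1 = (12 - (-4)·-1.4889 - (1)·-0.0714) / (6) = 1.0193
  x2 = (0 - (2)·1.9333 - (-4)·-0.0714) / (9) = -0.4614
  x3 = (-5 - (-1)·1.9333 - (3)·-1.4889) / (7) = 0.2000
Change: (-0.9140, 1.0275, 0.2714) → max |·| = 1.0275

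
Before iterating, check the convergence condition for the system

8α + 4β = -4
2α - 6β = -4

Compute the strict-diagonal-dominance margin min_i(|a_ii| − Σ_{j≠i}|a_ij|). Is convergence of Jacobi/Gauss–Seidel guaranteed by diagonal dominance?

4

row 1: |8| − (4) = 4
row 2: |-6| − (2) = 4
minimum over rows = 4 → strictly diagonally dominant (convergence guaranteed)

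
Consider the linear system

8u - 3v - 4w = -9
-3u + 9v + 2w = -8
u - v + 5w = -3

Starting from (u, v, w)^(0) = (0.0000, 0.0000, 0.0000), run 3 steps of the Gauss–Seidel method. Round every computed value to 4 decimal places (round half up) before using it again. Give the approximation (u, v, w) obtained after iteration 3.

(-1.8925, -1.4098, -0.5035)

Iteration 1:
  u = (-9 - (-3)·0.0000 - (-4)·0.0000) / (8) = -1.1250
  v = (-8 - (-3)·-1.1250 - (2)·0.0000) / (9) = -1.2639
  w = (-3 - (1)·-1.1250 - (-1)·-1.2639) / (5) = -0.6278
Iteration 2:
  u = (-9 - (-3)·-1.2639 - (-4)·-0.6278) / (8) = -1.9129
  v = (-8 - (-3)·-1.9129 - (2)·-0.6278) / (9) = -1.3870
  w = (-3 - (1)·-1.9129 - (-1)·-1.3870) / (5) = -0.4948
Iteration 3:
  u = (-9 - (-3)·-1.3870 - (-4)·-0.4948) / (8) = -1.8925
  v = (-8 - (-3)·-1.8925 - (2)·-0.4948) / (9) = -1.4098
  w = (-3 - (1)·-1.8925 - (-1)·-1.4098) / (5) = -0.5035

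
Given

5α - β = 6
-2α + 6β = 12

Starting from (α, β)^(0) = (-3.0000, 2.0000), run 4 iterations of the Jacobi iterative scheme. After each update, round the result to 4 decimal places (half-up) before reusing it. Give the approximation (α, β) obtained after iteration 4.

(1.6933, 2.5689)

Iteration 1:
  α = (6 - (-1)·2.0000) / (5) = 1.6000
  β = (12 - (-2)·-3.0000) / (6) = 1.0000
Iteration 2:
  α = (6 - (-1)·1.0000) / (5) = 1.4000
  β = (12 - (-2)·1.6000) / (6) = 2.5333
Iteration 3:
  α = (6 - (-1)·2.5333) / (5) = 1.7067
  β = (12 - (-2)·1.4000) / (6) = 2.4667
Iteration 4:
  α = (6 - (-1)·2.4667) / (5) = 1.6933
  β = (12 - (-2)·1.7067) / (6) = 2.5689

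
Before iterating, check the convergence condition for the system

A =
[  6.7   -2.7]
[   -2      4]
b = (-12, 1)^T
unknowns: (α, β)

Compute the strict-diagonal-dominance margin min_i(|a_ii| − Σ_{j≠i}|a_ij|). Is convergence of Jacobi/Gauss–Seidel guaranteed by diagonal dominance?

row 1: |6.7| − (2.7) = 4
row 2: |4| − (2) = 2
minimum over rows = 2 → strictly diagonally dominant (convergence guaranteed)

2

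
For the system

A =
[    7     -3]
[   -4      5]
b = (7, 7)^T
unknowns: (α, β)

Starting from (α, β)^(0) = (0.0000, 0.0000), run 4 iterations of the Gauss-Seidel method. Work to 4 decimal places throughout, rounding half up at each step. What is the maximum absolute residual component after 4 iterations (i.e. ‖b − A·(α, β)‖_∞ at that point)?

Iteration 1:
  α = (7 - (-3)·0.0000) / (7) = 1.0000
  β = (7 - (-4)·1.0000) / (5) = 2.2000
Iteration 2:
  α = (7 - (-3)·2.2000) / (7) = 1.9429
  β = (7 - (-4)·1.9429) / (5) = 2.9543
Iteration 3:
  α = (7 - (-3)·2.9543) / (7) = 2.2661
  β = (7 - (-4)·2.2661) / (5) = 3.2129
Iteration 4:
  α = (7 - (-3)·3.2129) / (7) = 2.3770
  β = (7 - (-4)·2.3770) / (5) = 3.3016
Residual b − A·x = (0.2658, 0.0000); ∞-norm = 0.2658

0.2658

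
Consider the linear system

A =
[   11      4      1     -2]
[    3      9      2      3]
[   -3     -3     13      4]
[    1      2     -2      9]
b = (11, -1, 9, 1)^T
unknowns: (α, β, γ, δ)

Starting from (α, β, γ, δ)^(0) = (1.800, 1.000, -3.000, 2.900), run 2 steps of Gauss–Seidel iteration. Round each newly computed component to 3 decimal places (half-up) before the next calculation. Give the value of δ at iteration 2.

0.276

Iteration 1:
  α = (11 - (4)·1.000 - (1)·-3.000 - (-2)·2.900) / (11) = 1.436
  β = (-1 - (3)·1.436 - (2)·-3.000 - (3)·2.900) / (9) = -0.890
  γ = (9 - (-3)·1.436 - (-3)·-0.890 - (4)·2.900) / (13) = -0.074
  δ = (1 - (1)·1.436 - (2)·-0.890 - (-2)·-0.074) / (9) = 0.133
Iteration 2:
  α = (11 - (4)·-0.890 - (1)·-0.074 - (-2)·0.133) / (11) = 1.355
  β = (-1 - (3)·1.355 - (2)·-0.074 - (3)·0.133) / (9) = -0.591
  γ = (9 - (-3)·1.355 - (-3)·-0.591 - (4)·0.133) / (13) = 0.828
  δ = (1 - (1)·1.355 - (2)·-0.591 - (-2)·0.828) / (9) = 0.276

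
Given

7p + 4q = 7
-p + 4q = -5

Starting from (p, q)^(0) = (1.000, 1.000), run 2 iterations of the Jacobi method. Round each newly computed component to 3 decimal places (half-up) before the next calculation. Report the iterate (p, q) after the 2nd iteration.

(1.571, -1.143)

Iteration 1:
  p = (7 - (4)·1.000) / (7) = 0.429
  q = (-5 - (-1)·1.000) / (4) = -1.000
Iteration 2:
  p = (7 - (4)·-1.000) / (7) = 1.571
  q = (-5 - (-1)·0.429) / (4) = -1.143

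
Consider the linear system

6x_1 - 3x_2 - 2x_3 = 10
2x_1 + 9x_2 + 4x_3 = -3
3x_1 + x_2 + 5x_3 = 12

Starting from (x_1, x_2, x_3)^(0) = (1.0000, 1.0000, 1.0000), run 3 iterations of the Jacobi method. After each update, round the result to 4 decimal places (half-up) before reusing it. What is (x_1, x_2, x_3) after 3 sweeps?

(1.2333, -1.2000, 1.7000)

Iteration 1:
  x_1 = (10 - (-3)·1.0000 - (-2)·1.0000) / (6) = 2.5000
  x_2 = (-3 - (2)·1.0000 - (4)·1.0000) / (9) = -1.0000
  x_3 = (12 - (3)·1.0000 - (1)·1.0000) / (5) = 1.6000
Iteration 2:
  x_1 = (10 - (-3)·-1.0000 - (-2)·1.6000) / (6) = 1.7000
  x_2 = (-3 - (2)·2.5000 - (4)·1.6000) / (9) = -1.6000
  x_3 = (12 - (3)·2.5000 - (1)·-1.0000) / (5) = 1.1000
Iteration 3:
  x_1 = (10 - (-3)·-1.6000 - (-2)·1.1000) / (6) = 1.2333
  x_2 = (-3 - (2)·1.7000 - (4)·1.1000) / (9) = -1.2000
  x_3 = (12 - (3)·1.7000 - (1)·-1.6000) / (5) = 1.7000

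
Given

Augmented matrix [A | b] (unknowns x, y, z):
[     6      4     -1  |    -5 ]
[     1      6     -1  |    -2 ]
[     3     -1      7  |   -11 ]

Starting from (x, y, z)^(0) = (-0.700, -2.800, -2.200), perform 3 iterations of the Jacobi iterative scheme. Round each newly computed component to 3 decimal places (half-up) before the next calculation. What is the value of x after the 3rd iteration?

Iteration 1:
  x = (-5 - (4)·-2.800 - (-1)·-2.200) / (6) = 0.667
  y = (-2 - (1)·-0.700 - (-1)·-2.200) / (6) = -0.583
  z = (-11 - (3)·-0.700 - (-1)·-2.800) / (7) = -1.671
Iteration 2:
  x = (-5 - (4)·-0.583 - (-1)·-1.671) / (6) = -0.723
  y = (-2 - (1)·0.667 - (-1)·-1.671) / (6) = -0.723
  z = (-11 - (3)·0.667 - (-1)·-0.583) / (7) = -1.941
Iteration 3:
  x = (-5 - (4)·-0.723 - (-1)·-1.941) / (6) = -0.675
  y = (-2 - (1)·-0.723 - (-1)·-1.941) / (6) = -0.536
  z = (-11 - (3)·-0.723 - (-1)·-0.723) / (7) = -1.365

-0.675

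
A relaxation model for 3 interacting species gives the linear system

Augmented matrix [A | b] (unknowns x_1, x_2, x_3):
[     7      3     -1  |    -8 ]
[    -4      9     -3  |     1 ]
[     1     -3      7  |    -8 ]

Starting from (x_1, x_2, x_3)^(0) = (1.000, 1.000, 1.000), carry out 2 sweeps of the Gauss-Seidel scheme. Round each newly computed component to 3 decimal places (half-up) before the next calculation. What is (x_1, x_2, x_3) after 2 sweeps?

Iteration 1:
  x_1 = (-8 - (3)·1.000 - (-1)·1.000) / (7) = -1.429
  x_2 = (1 - (-4)·-1.429 - (-3)·1.000) / (9) = -0.191
  x_3 = (-8 - (1)·-1.429 - (-3)·-0.191) / (7) = -1.021
Iteration 2:
  x_1 = (-8 - (3)·-0.191 - (-1)·-1.021) / (7) = -1.207
  x_2 = (1 - (-4)·-1.207 - (-3)·-1.021) / (9) = -0.766
  x_3 = (-8 - (1)·-1.207 - (-3)·-0.766) / (7) = -1.299

(-1.207, -0.766, -1.299)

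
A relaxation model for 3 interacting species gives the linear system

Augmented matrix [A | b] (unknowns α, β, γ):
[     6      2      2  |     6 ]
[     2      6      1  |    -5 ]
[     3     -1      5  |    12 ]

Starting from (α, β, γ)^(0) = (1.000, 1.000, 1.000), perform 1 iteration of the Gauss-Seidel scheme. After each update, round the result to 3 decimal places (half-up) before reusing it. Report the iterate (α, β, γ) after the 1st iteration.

(0.333, -1.111, 1.978)

Iteration 1:
  α = (6 - (2)·1.000 - (2)·1.000) / (6) = 0.333
  β = (-5 - (2)·0.333 - (1)·1.000) / (6) = -1.111
  γ = (12 - (3)·0.333 - (-1)·-1.111) / (5) = 1.978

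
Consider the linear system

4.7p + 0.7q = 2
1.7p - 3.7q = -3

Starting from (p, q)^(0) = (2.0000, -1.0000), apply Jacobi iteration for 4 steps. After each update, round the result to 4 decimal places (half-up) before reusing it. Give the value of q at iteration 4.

0.9328

Iteration 1:
  p = (2 - (0.7)·-1.0000) / (4.7) = 0.5745
  q = (-3 - (1.7)·2.0000) / (-3.7) = 1.7297
Iteration 2:
  p = (2 - (0.7)·1.7297) / (4.7) = 0.1679
  q = (-3 - (1.7)·0.5745) / (-3.7) = 1.0748
Iteration 3:
  p = (2 - (0.7)·1.0748) / (4.7) = 0.2655
  q = (-3 - (1.7)·0.1679) / (-3.7) = 0.8880
Iteration 4:
  p = (2 - (0.7)·0.8880) / (4.7) = 0.2933
  q = (-3 - (1.7)·0.2655) / (-3.7) = 0.9328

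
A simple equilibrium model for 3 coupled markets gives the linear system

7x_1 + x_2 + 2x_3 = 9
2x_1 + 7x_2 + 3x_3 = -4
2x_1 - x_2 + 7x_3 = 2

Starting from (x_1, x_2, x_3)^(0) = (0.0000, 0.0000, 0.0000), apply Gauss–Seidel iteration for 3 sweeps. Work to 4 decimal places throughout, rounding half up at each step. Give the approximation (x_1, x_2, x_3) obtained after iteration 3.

(1.4908, -0.8832, -0.2664)

Iteration 1:
  x_1 = (9 - (1)·0.0000 - (2)·0.0000) / (7) = 1.2857
  x_2 = (-4 - (2)·1.2857 - (3)·0.0000) / (7) = -0.9388
  x_3 = (2 - (2)·1.2857 - (-1)·-0.9388) / (7) = -0.2157
Iteration 2:
  x_1 = (9 - (1)·-0.9388 - (2)·-0.2157) / (7) = 1.4815
  x_2 = (-4 - (2)·1.4815 - (3)·-0.2157) / (7) = -0.9023
  x_3 = (2 - (2)·1.4815 - (-1)·-0.9023) / (7) = -0.2665
Iteration 3:
  x_1 = (9 - (1)·-0.9023 - (2)·-0.2665) / (7) = 1.4908
  x_2 = (-4 - (2)·1.4908 - (3)·-0.2665) / (7) = -0.8832
  x_3 = (2 - (2)·1.4908 - (-1)·-0.8832) / (7) = -0.2664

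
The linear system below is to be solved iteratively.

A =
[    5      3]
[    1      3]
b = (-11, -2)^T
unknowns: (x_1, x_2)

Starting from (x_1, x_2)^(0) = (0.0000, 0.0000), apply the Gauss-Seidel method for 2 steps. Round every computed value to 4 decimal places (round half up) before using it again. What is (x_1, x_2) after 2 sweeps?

Iteration 1:
  x_1 = (-11 - (3)·0.0000) / (5) = -2.2000
  x_2 = (-2 - (1)·-2.2000) / (3) = 0.0667
Iteration 2:
  x_1 = (-11 - (3)·0.0667) / (5) = -2.2400
  x_2 = (-2 - (1)·-2.2400) / (3) = 0.0800

(-2.2400, 0.0800)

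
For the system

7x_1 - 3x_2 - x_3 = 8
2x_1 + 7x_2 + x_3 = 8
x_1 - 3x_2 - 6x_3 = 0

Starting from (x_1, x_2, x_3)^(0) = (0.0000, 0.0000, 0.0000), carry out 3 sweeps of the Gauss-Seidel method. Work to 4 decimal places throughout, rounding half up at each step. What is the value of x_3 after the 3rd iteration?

Iteration 1:
  x_1 = (8 - (-3)·0.0000 - (-1)·0.0000) / (7) = 1.1429
  x_2 = (8 - (2)·1.1429 - (1)·0.0000) / (7) = 0.8163
  x_3 = (0 - (1)·1.1429 - (-3)·0.8163) / (-6) = -0.2177
Iteration 2:
  x_1 = (8 - (-3)·0.8163 - (-1)·-0.2177) / (7) = 1.4616
  x_2 = (8 - (2)·1.4616 - (1)·-0.2177) / (7) = 0.7564
  x_3 = (0 - (1)·1.4616 - (-3)·0.7564) / (-6) = -0.1346
Iteration 3:
  x_1 = (8 - (-3)·0.7564 - (-1)·-0.1346) / (7) = 1.4478
  x_2 = (8 - (2)·1.4478 - (1)·-0.1346) / (7) = 0.7484
  x_3 = (0 - (1)·1.4478 - (-3)·0.7484) / (-6) = -0.1329

-0.1329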